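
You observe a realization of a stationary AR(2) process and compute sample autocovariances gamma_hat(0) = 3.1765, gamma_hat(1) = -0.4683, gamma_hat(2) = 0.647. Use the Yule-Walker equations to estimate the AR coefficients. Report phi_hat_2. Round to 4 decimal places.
\hat\phi_{2} = 0.1860

The Yule-Walker equations for an AR(p) process read, in matrix form,
  Gamma_p phi = r_p,   with   (Gamma_p)_{ij} = gamma(|i - j|),
                       (r_p)_i = gamma(i),   i,j = 1..p.
Substitute the sample gammas (Toeplitz matrix and right-hand side of size 2):
  Gamma_p = [[3.1765, -0.4683], [-0.4683, 3.1765]]
  r_p     = [-0.4683, 0.647]
Written out:
  3.1765 phi_1 - 0.4683 phi_2 = -0.4683
  -0.4683 phi_1 + 3.1765 phi_2 = 0.647
Solve by Cramer's rule:
  det = gamma(0)^2 - gamma(1)^2 = (3.1765)^2 - (-0.4683)^2 = 10.09015225 - 0.21930489 = 9.87084736
  phi_hat_1 = [gamma(1) gamma(0) - gamma(1) gamma(2)] / det = [(-0.4683)(3.1765) - (-0.4683)(0.647)] / 9.87084736 = -1.18456485 / 9.87084736 = -0.12
  phi_hat_2 = [gamma(0) gamma(2) - gamma(1)^2] / det = [(3.1765)(0.647) - (-0.4683)^2] / 9.87084736 = 1.83589061 / 9.87084736 = 0.186
So phi_hat = [-0.1200, 0.1860].
Therefore phi_hat_2 = 0.1860.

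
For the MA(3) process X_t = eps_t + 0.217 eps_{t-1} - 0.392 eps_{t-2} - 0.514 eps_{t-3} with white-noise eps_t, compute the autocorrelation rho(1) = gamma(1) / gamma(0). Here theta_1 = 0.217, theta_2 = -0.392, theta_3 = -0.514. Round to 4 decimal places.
\rho(1) = 0.2276

For an MA(q) process with theta_0 = 1, the autocovariance is
  gamma(k) = sigma^2 * sum_{i=0..q-k} theta_i * theta_{i+k},
and rho(k) = gamma(k) / gamma(0). Sigma^2 cancels.
  numerator   = (1)*(0.217) + (0.217)*(-0.392) + (-0.392)*(-0.514) = 0.333424.
  denominator = (1)^2 + (0.217)^2 + (-0.392)^2 + (-0.514)^2 = 1.464949.
  rho(1) = 0.333424 / 1.464949 = 0.2276.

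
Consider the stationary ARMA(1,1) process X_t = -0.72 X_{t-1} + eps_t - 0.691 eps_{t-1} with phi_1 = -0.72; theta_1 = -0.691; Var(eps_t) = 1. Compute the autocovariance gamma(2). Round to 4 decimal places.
\gamma(2) = 3.1590

Multiply the model equation by X_{t-k} and take expectations. With theta_0 = psi_0 = 1 and psi_j the MA(infinity) weights, this gives
  gamma(k) - sum_i phi_i gamma(k-i) = c_k,
  c_k = sigma^2 * sum_{j=k..q} theta_j psi_{j-k}   (c_k = 0 for k > q),
using gamma(-m) = gamma(m).
psi-weights needed (psi_j = theta_j + sum_i phi_i psi_{j-i}):
  psi_1 = theta_1 + phi_1 = -0.691 + (-0.72) = -1.411
Right-hand sides:
  c_0 = sigma^2 (1 + theta_1 psi_1) = 1 * (1 + (-0.691)(-1.411)) = 1 * 1.975001 = 1.975001
  c_1 = sigma^2 theta_1 = 1 * (-0.691) = -0.691
  c_2 = 0
Equations for k = 0 and k = 1 (AR order 1):
  gamma(0) = phi_1 gamma(1) + c_0
  gamma(1) = phi_1 gamma(0) + c_1
Substituting the second into the first: gamma(0) (1 - phi_1^2) = c_0 + phi_1 c_1, so
  gamma(0) = (c_0 + phi_1 c_1) / (1 - phi_1^2) = (1.975001 + (-0.72)(-0.691)) / (1 - (-0.72)^2) = 2.472521 / 0.4816 = 5.133972.
  gamma(1) = phi_1 gamma(0) + c_1 = (-0.72)(5.133972) + (-0.691) = -4.38746.
For k = 2 (> q): gamma(2) = phi_1 gamma(1) = (-0.72)(-4.38746) = 3.158971.
Therefore gamma(2) = 3.1590 (to 4 decimal places).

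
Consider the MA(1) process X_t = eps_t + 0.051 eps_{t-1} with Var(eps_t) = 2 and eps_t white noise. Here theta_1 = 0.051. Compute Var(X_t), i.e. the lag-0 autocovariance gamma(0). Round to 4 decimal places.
\gamma(0) = 2.0052

For an MA(q) process X_t = eps_t + sum_i theta_i eps_{t-i} with
Var(eps_t) = sigma^2, the variance is
  gamma(0) = sigma^2 * (1 + sum_i theta_i^2).
  sum_i theta_i^2 = (0.051)^2 = 0.002601.
  gamma(0) = 2 * (1 + 0.002601) = 2 * 1.002601 = 2.005202, which rounds to 2.0052.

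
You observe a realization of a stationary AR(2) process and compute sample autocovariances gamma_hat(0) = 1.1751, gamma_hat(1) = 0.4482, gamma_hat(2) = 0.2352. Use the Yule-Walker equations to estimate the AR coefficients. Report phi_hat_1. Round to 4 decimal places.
\hat\phi_{1} = 0.3570

The Yule-Walker equations for an AR(p) process read, in matrix form,
  Gamma_p phi = r_p,   with   (Gamma_p)_{ij} = gamma(|i - j|),
                       (r_p)_i = gamma(i),   i,j = 1..p.
Substitute the sample gammas (Toeplitz matrix and right-hand side of size 2):
  Gamma_p = [[1.1751, 0.4482], [0.4482, 1.1751]]
  r_p     = [0.4482, 0.2352]
Written out:
  1.1751 phi_1 + 0.4482 phi_2 = 0.4482
  0.4482 phi_1 + 1.1751 phi_2 = 0.2352
Solve by Cramer's rule:
  det = gamma(0)^2 - gamma(1)^2 = (1.1751)^2 - (0.4482)^2 = 1.38086001 - 0.20088324 = 1.17997677
  phi_hat_1 = [gamma(1) gamma(0) - gamma(1) gamma(2)] / det = [(0.4482)(1.1751) - (0.4482)(0.2352)] / 1.17997677 = 0.42126318 / 1.17997677 = 0.357
  phi_hat_2 = [gamma(0) gamma(2) - gamma(1)^2] / det = [(1.1751)(0.2352) - (0.4482)^2] / 1.17997677 = 0.07550028 / 1.17997677 = 0.064
So phi_hat = [0.3570, 0.0640].
Therefore phi_hat_1 = 0.3570.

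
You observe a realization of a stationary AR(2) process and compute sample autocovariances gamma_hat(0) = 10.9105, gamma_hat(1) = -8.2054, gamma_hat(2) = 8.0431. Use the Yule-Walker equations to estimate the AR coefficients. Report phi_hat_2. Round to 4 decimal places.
\hat\phi_{2} = 0.3950

The Yule-Walker equations for an AR(p) process read, in matrix form,
  Gamma_p phi = r_p,   with   (Gamma_p)_{ij} = gamma(|i - j|),
                       (r_p)_i = gamma(i),   i,j = 1..p.
Substitute the sample gammas (Toeplitz matrix and right-hand side of size 2):
  Gamma_p = [[10.9105, -8.2054], [-8.2054, 10.9105]]
  r_p     = [-8.2054, 8.0431]
Written out:
  10.9105 phi_1 - 8.2054 phi_2 = -8.2054
  -8.2054 phi_1 + 10.9105 phi_2 = 8.0431
Solve by Cramer's rule:
  det = gamma(0)^2 - gamma(1)^2 = (10.9105)^2 - (-8.2054)^2 = 119.03901025 - 67.32858916 = 51.71042109
  phi_hat_1 = [gamma(1) gamma(0) - gamma(1) gamma(2)] / det = [(-8.2054)(10.9105) - (-8.2054)(8.0431)] / 51.71042109 = -23.52816396 / 51.71042109 = -0.455
  phi_hat_2 = [gamma(0) gamma(2) - gamma(1)^2] / det = [(10.9105)(8.0431) - (-8.2054)^2] / 51.71042109 = 20.42565339 / 51.71042109 = 0.395
So phi_hat = [-0.4550, 0.3950].
Therefore phi_hat_2 = 0.3950.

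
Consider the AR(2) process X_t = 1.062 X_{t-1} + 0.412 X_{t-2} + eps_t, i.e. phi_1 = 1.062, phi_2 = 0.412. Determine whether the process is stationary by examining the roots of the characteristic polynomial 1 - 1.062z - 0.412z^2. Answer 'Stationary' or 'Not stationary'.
\text{Not stationary}

The AR(p) characteristic polynomial is P(z) = 1 - 1.062z - 0.412z^2.
Stationarity requires all roots to lie outside the unit circle, i.e. |z| > 1 for every root.
Set 1 + (-1.062) z + (-0.412) z^2 = 0, i.e. a z^2 + b z + c = 0 with a = -0.412, b = -1.062, c = 1.
Discriminant D = b^2 - 4ac = (-1.062)^2 - 4*(-0.412)*1 = 1.127844 - (-1.648) = 2.775844.
D >= 0, so the roots are real: z = (-b +/- sqrt(D)) / (2a) = (1.062 +/- 1.666086) / (-0.824).
  z_1 = (1.062 + 1.666086) / (-0.824) = -3.3108,   |z_1| = 3.3108.
  z_2 = (1.062 - 1.666086) / (-0.824) = 0.7331,   |z_2| = 0.7331.
Moduli of all roots: 3.3108, 0.7331.
All moduli strictly greater than 1? No.
Verdict: Not stationary.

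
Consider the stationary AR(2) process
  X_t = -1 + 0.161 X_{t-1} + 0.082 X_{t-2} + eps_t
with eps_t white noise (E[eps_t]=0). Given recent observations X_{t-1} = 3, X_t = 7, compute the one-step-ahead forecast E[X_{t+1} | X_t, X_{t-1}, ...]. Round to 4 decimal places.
E[X_{t+1} \mid \mathcal F_t] = 0.3730

For an AR(p) model X_t = c + sum_i phi_i X_{t-i} + eps_t, the
one-step-ahead conditional mean is
  E[X_{t+1} | X_t, ...] = c + sum_i phi_i X_{t+1-i}.
Substitute known values:
  E[X_{t+1} | ...] = -1 + (0.161) * (7) + (0.082) * (3)
                   = 0.3730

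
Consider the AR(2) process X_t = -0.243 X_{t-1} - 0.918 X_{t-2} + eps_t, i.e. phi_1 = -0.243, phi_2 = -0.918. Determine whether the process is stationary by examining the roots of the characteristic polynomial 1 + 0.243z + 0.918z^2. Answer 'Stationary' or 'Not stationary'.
\text{Stationary}

The AR(p) characteristic polynomial is P(z) = 1 + 0.243z + 0.918z^2.
Stationarity requires all roots to lie outside the unit circle, i.e. |z| > 1 for every root.
Set 1 + (0.243) z + (0.918) z^2 = 0, i.e. a z^2 + b z + c = 0 with a = 0.918, b = 0.243, c = 1.
Discriminant D = b^2 - 4ac = (0.243)^2 - 4*(0.918)*1 = 0.059049 - (3.672) = -3.612951.
D < 0, so the roots are the complex-conjugate pair z = (-b +/- i sqrt(-D)) / (2a) = -0.1324 +/- 1.0353i.
For a conjugate pair |z|^2 = z * conj(z) = (product of roots) = c/a = 1/(0.918) = 1.089325, so |z| = sqrt(1.089325) = 1.0437 for both roots.
Moduli of all roots: 1.0437, 1.0437.
All moduli strictly greater than 1? Yes.
Verdict: Stationary.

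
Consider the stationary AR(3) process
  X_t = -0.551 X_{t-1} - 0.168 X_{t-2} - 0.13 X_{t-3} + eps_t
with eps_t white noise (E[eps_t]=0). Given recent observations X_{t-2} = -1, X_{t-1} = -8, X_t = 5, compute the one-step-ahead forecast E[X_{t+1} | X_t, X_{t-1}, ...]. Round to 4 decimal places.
E[X_{t+1} \mid \mathcal F_t] = -1.2810

For an AR(p) model X_t = c + sum_i phi_i X_{t-i} + eps_t, the
one-step-ahead conditional mean is
  E[X_{t+1} | X_t, ...] = c + sum_i phi_i X_{t+1-i}.
Substitute known values:
  E[X_{t+1} | ...] = (-0.551) * (5) + (-0.168) * (-8) + (-0.13) * (-1)
                   = -1.2810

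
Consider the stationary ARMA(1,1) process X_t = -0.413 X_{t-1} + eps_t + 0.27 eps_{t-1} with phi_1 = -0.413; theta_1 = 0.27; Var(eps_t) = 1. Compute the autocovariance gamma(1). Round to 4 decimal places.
\gamma(1) = -0.1532

Multiply the model equation by X_{t-k} and take expectations. With theta_0 = psi_0 = 1 and psi_j the MA(infinity) weights, this gives
  gamma(k) - sum_i phi_i gamma(k-i) = c_k,
  c_k = sigma^2 * sum_{j=k..q} theta_j psi_{j-k}   (c_k = 0 for k > q),
using gamma(-m) = gamma(m).
psi-weights needed (psi_j = theta_j + sum_i phi_i psi_{j-i}):
  psi_1 = theta_1 + phi_1 = 0.27 + (-0.413) = -0.143
Right-hand sides:
  c_0 = sigma^2 (1 + theta_1 psi_1) = 1 * (1 + (0.27)(-0.143)) = 1 * 0.96139 = 0.96139
  c_1 = sigma^2 theta_1 = 1 * (0.27) = 0.27
  c_2 = 0
Equations for k = 0 and k = 1 (AR order 1):
  gamma(0) = phi_1 gamma(1) + c_0
  gamma(1) = phi_1 gamma(0) + c_1
Substituting the second into the first: gamma(0) (1 - phi_1^2) = c_0 + phi_1 c_1, so
  gamma(0) = (c_0 + phi_1 c_1) / (1 - phi_1^2) = (0.96139 + (-0.413)(0.27)) / (1 - (-0.413)^2) = 0.84988 / 0.829431 = 1.024654.
  gamma(1) = phi_1 gamma(0) + c_1 = (-0.413)(1.024654) + (0.27) = -0.153182.
Therefore gamma(1) = -0.1532 (to 4 decimal places).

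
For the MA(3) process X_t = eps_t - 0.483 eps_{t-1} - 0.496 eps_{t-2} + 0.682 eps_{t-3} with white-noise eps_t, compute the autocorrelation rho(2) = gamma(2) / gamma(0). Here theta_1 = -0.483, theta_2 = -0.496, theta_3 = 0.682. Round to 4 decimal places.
\rho(2) = -0.4245

For an MA(q) process with theta_0 = 1, the autocovariance is
  gamma(k) = sigma^2 * sum_{i=0..q-k} theta_i * theta_{i+k},
and rho(k) = gamma(k) / gamma(0). Sigma^2 cancels.
  numerator   = (1)*(-0.496) + (-0.483)*(0.682) = -0.825406.
  denominator = (1)^2 + (-0.483)^2 + (-0.496)^2 + (0.682)^2 = 1.944429.
  rho(2) = -0.825406 / 1.944429 = -0.4245.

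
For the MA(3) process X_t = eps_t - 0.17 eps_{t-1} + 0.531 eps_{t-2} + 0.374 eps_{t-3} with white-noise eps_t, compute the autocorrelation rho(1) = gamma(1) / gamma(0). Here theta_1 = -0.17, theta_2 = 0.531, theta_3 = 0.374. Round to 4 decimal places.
\rho(1) = -0.0425

For an MA(q) process with theta_0 = 1, the autocovariance is
  gamma(k) = sigma^2 * sum_{i=0..q-k} theta_i * theta_{i+k},
and rho(k) = gamma(k) / gamma(0). Sigma^2 cancels.
  numerator   = (1)*(-0.17) + (-0.17)*(0.531) + (0.531)*(0.374) = -0.061676.
  denominator = (1)^2 + (-0.17)^2 + (0.531)^2 + (0.374)^2 = 1.450737.
  rho(1) = -0.061676 / 1.450737 = -0.0425.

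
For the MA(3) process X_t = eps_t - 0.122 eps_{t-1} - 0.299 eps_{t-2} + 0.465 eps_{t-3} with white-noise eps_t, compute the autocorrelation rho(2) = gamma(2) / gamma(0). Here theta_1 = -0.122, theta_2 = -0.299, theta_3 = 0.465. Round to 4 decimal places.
\rho(2) = -0.2694

For an MA(q) process with theta_0 = 1, the autocovariance is
  gamma(k) = sigma^2 * sum_{i=0..q-k} theta_i * theta_{i+k},
and rho(k) = gamma(k) / gamma(0). Sigma^2 cancels.
  numerator   = (1)*(-0.299) + (-0.122)*(0.465) = -0.35573.
  denominator = (1)^2 + (-0.122)^2 + (-0.299)^2 + (0.465)^2 = 1.32051.
  rho(2) = -0.35573 / 1.32051 = -0.2694.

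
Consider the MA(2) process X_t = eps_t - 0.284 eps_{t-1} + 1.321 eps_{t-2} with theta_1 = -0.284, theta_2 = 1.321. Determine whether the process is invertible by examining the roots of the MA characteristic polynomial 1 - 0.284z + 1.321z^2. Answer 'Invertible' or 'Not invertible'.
\text{Not invertible}

The MA(q) characteristic polynomial is P(z) = 1 - 0.284z + 1.321z^2.
Invertibility requires all roots to lie outside the unit circle, i.e. |z| > 1 for every root.
Set 1 + (-0.284) z + (1.321) z^2 = 0, i.e. a z^2 + b z + c = 0 with a = 1.321, b = -0.284, c = 1.
Discriminant D = b^2 - 4ac = (-0.284)^2 - 4*(1.321)*1 = 0.080656 - (5.284) = -5.203344.
D < 0, so the roots are the complex-conjugate pair z = (-b +/- i sqrt(-D)) / (2a) = 0.1075 +/- 0.8634i.
For a conjugate pair |z|^2 = z * conj(z) = (product of roots) = c/a = 1/(1.321) = 0.757002, so |z| = sqrt(0.757002) = 0.8701 for both roots.
Moduli of all roots: 0.8701, 0.8701.
All moduli strictly greater than 1? No.
Verdict: Not invertible.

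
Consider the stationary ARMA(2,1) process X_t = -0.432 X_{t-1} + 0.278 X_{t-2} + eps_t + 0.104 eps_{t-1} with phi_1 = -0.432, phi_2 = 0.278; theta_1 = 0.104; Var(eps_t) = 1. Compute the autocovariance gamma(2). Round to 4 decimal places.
\gamma(2) = 0.7405

Multiply the model equation by X_{t-k} and take expectations. With theta_0 = psi_0 = 1 and psi_j the MA(infinity) weights, this gives
  gamma(k) - sum_i phi_i gamma(k-i) = c_k,
  c_k = sigma^2 * sum_{j=k..q} theta_j psi_{j-k}   (c_k = 0 for k > q),
using gamma(-m) = gamma(m).
psi-weights needed (psi_j = theta_j + sum_i phi_i psi_{j-i}):
  psi_1 = theta_1 + phi_1 = 0.104 + (-0.432) = -0.328
Right-hand sides:
  c_0 = sigma^2 (1 + theta_1 psi_1) = 1 * (1 + (0.104)(-0.328)) = 1 * 0.965888 = 0.965888
  c_1 = sigma^2 theta_1 = 1 * (0.104) = 0.104
  c_2 = 0
Equations for k = 0, 1, 2 (AR order 2, c_2 = 0):
  (E0) gamma(0) = phi_1 gamma(1) + phi_2 gamma(2) + c_0
  (E1) gamma(1) = phi_1 gamma(0) + phi_2 gamma(1) + c_1
  (E2) gamma(2) = phi_1 gamma(1) + phi_2 gamma(0)
From (E1): gamma(1) = A gamma(0) + B with
  A = phi_1 / (1 - phi_2) = -0.432 / 0.722 = -0.598338,   B = c_1 / (1 - phi_2) = 0.104 / 0.722 = 0.144044.
Insert (E2) into (E0): gamma(0) (1 - phi_2^2) = phi_1 (1 + phi_2) gamma(1) + c_0.
  phi_1 (1 + phi_2) = (-0.432)(1.278) = -0.552096,   1 - phi_2^2 = 0.922716.
Replace gamma(1) by A gamma(0) + B and collect gamma(0):
  gamma(0) [0.922716 - (-0.552096)(-0.598338)] = (-0.552096)(0.144044) + 0.965888
  gamma(0) * 0.592376 = 0.886362
  gamma(0) = 0.886362 / 0.592376 = 1.496282.
  gamma(1) = A gamma(0) + B = (-0.598338)(1.496282) + (0.144044) = -0.751238.
  gamma(2) = phi_1 gamma(1) + phi_2 gamma(0) = (-0.432)(-0.751238) + (0.278)(1.496282) = 0.740501.
Therefore gamma(2) = 0.7405 (to 4 decimal places).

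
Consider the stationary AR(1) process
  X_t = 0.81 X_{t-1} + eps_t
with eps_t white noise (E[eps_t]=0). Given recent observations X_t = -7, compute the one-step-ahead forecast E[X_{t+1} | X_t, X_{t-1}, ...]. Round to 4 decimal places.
E[X_{t+1} \mid \mathcal F_t] = -5.6700

For an AR(p) model X_t = c + sum_i phi_i X_{t-i} + eps_t, the
one-step-ahead conditional mean is
  E[X_{t+1} | X_t, ...] = c + sum_i phi_i X_{t+1-i}.
Substitute known values:
  E[X_{t+1} | ...] = (0.81) * (-7)
                   = -5.6700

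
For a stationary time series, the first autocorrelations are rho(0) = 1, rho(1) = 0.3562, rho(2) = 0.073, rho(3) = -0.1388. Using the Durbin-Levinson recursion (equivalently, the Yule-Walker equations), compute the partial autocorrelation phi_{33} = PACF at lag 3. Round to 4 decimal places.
\phi_{33} = -0.1660

The PACF at lag k is phi_{kk}, the last component of the solution
to the Yule-Walker system G_k phi = r_k where
  (G_k)_{ij} = rho(|i - j|), (r_k)_i = rho(i), i,j = 1..k.
Equivalently, Durbin-Levinson gives phi_{kk} iteratively:
  phi_{11} = rho(1)
  phi_{kk} = [rho(k) - sum_{j=1..k-1} phi_{k-1,j} rho(k-j)]
            / [1 - sum_{j=1..k-1} phi_{k-1,j} rho(j)],
  phi_{k,j} = phi_{k-1,j} - phi_{kk} phi_{k-1,k-j},  j = 1..k-1.
Step k = 1:
  phi_11 = rho(1) = 0.3562.
Step k = 2:
  phi_22 = [rho(2) - phi_11 rho(1)] / [1 - phi_11 rho(1)] = [0.073 - (0.3562)(0.3562)] / [1 - (0.3562)(0.3562)]
         = -0.05387844 / 0.87312156 = -0.061708.
  Update: phi_21 = phi_11 - phi_22 phi_11 = 0.3562 - (-0.061708)(0.3562) = 0.37818.
Step k = 3:
  phi_33 = [rho(3) - phi_21 rho(2) - phi_22 rho(1)] / [1 - phi_21 rho(1) - phi_22 rho(2)]
    numerator   = -0.1388 - (0.37818)(0.073) - (-0.061708)(0.3562) = -0.14442683
    denominator = 1 - (0.37818)(0.3562) - (-0.061708)(0.073) = 0.86979684
  phi_33 = -0.14442683 / 0.86979684 = -0.166.
Therefore phi_{33} = -0.1660.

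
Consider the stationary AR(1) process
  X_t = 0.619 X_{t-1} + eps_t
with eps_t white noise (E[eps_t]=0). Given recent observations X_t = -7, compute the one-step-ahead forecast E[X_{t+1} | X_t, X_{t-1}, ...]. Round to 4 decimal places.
E[X_{t+1} \mid \mathcal F_t] = -4.3330

For an AR(p) model X_t = c + sum_i phi_i X_{t-i} + eps_t, the
one-step-ahead conditional mean is
  E[X_{t+1} | X_t, ...] = c + sum_i phi_i X_{t+1-i}.
Substitute known values:
  E[X_{t+1} | ...] = (0.619) * (-7)
                   = -4.3330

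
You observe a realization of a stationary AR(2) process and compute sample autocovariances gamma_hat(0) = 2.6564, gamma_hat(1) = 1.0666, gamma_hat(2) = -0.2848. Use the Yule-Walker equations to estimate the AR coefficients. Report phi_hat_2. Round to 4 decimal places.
\hat\phi_{2} = -0.3200

The Yule-Walker equations for an AR(p) process read, in matrix form,
  Gamma_p phi = r_p,   with   (Gamma_p)_{ij} = gamma(|i - j|),
                       (r_p)_i = gamma(i),   i,j = 1..p.
Substitute the sample gammas (Toeplitz matrix and right-hand side of size 2):
  Gamma_p = [[2.6564, 1.0666], [1.0666, 2.6564]]
  r_p     = [1.0666, -0.2848]
Written out:
  2.6564 phi_1 + 1.0666 phi_2 = 1.0666
  1.0666 phi_1 + 2.6564 phi_2 = -0.2848
Solve by Cramer's rule:
  det = gamma(0)^2 - gamma(1)^2 = (2.6564)^2 - (1.0666)^2 = 7.05646096 - 1.13763556 = 5.9188254
  phi_hat_1 = [gamma(1) gamma(0) - gamma(1) gamma(2)] / det = [(1.0666)(2.6564) - (1.0666)(-0.2848)] / 5.9188254 = 3.13708392 / 5.9188254 = 0.53
  phi_hat_2 = [gamma(0) gamma(2) - gamma(1)^2] / det = [(2.6564)(-0.2848) - (1.0666)^2] / 5.9188254 = -1.89417828 / 5.9188254 = -0.32
So phi_hat = [0.5300, -0.3200].
Therefore phi_hat_2 = -0.3200.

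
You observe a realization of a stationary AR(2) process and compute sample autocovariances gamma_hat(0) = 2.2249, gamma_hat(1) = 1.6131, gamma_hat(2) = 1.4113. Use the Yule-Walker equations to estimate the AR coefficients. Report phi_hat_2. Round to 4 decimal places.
\hat\phi_{2} = 0.2291

The Yule-Walker equations for an AR(p) process read, in matrix form,
  Gamma_p phi = r_p,   with   (Gamma_p)_{ij} = gamma(|i - j|),
                       (r_p)_i = gamma(i),   i,j = 1..p.
Substitute the sample gammas (Toeplitz matrix and right-hand side of size 2):
  Gamma_p = [[2.2249, 1.6131], [1.6131, 2.2249]]
  r_p     = [1.6131, 1.4113]
Written out:
  2.2249 phi_1 + 1.6131 phi_2 = 1.6131
  1.6131 phi_1 + 2.2249 phi_2 = 1.4113
Solve by Cramer's rule:
  det = gamma(0)^2 - gamma(1)^2 = (2.2249)^2 - (1.6131)^2 = 4.95018001 - 2.60209161 = 2.3480884
  phi_hat_1 = [gamma(1) gamma(0) - gamma(1) gamma(2)] / det = [(1.6131)(2.2249) - (1.6131)(1.4113)] / 2.3480884 = 1.31241816 / 2.3480884 = 0.5589
  phi_hat_2 = [gamma(0) gamma(2) - gamma(1)^2] / det = [(2.2249)(1.4113) - (1.6131)^2] / 2.3480884 = 0.53790976 / 2.3480884 = 0.2291
So phi_hat = [0.5589, 0.2291].
Therefore phi_hat_2 = 0.2291.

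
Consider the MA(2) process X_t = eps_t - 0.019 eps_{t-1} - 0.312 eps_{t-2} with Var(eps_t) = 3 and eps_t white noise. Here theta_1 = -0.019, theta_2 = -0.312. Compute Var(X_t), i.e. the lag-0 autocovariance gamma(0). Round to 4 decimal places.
\gamma(0) = 3.2931

For an MA(q) process X_t = eps_t + sum_i theta_i eps_{t-i} with
Var(eps_t) = sigma^2, the variance is
  gamma(0) = sigma^2 * (1 + sum_i theta_i^2).
  sum_i theta_i^2 = (-0.019)^2 + (-0.312)^2 = 0.000361 + 0.097344 = 0.097705.
  gamma(0) = 3 * (1 + 0.097705) = 3 * 1.097705 = 3.293115, which rounds to 3.2931.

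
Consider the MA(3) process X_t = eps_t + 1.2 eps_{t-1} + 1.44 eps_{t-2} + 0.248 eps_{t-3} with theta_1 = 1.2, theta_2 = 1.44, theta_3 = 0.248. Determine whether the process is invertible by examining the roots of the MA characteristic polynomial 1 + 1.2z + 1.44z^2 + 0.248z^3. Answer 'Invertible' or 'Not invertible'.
\text{Not invertible}

The MA(q) characteristic polynomial is P(z) = 1 + 1.2z + 1.44z^2 + 0.248z^3.
Invertibility requires all roots to lie outside the unit circle, i.e. |z| > 1 for every root.
Degree 3: look for a simple real root z0 first, then factor out (1 - z/z0) and solve the remaining quadratic.
Testing z0 = -5: P(-5) = 1 + (1.2)(-5) + (1.44)(-5)^2 + (0.248)(-5)^3
  = 1 + (-6) + (36) + (-31) = 0.  So z_0 = -5 is a root, |z_0| = 5.
Divide out the factor (1 + 0.2 z) = (1 - z/z0) (since 1/z0 = -0.2):
  P(z) = (1 + 0.2 z)(1 + (1) z + (1.24) z^2)
  [check: z-coef 1 - (-0.2) = 1.2; z^2-coef 1.24 - (-0.2)(1) = 1.44; z^3-coef -(-0.2)(1.24) = 0.248.]
Remaining roots from the quadratic factor 1 + (1) z + (1.24) z^2:
  Set 1 + (1) z + (1.24) z^2 = 0, i.e. a z^2 + b z + c = 0 with a = 1.24, b = 1, c = 1.
  Discriminant D = b^2 - 4ac = (1)^2 - 4*(1.24)*1 = 1 - (4.96) = -3.96.
  D < 0, so the roots are the complex-conjugate pair z = (-b +/- i sqrt(-D)) / (2a) = -0.4032 +/- 0.8024i.
  For a conjugate pair |z|^2 = z * conj(z) = (product of roots) = c/a = 1/(1.24) = 0.806452, so |z| = sqrt(0.806452) = 0.898 for both roots.
Moduli of all roots: 5.0000, 0.8980, 0.8980.
All moduli strictly greater than 1? No.
Verdict: Not invertible.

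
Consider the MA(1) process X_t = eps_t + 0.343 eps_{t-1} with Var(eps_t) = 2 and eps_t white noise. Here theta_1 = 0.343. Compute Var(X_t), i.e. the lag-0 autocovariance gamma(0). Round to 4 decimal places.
\gamma(0) = 2.2353

For an MA(q) process X_t = eps_t + sum_i theta_i eps_{t-i} with
Var(eps_t) = sigma^2, the variance is
  gamma(0) = sigma^2 * (1 + sum_i theta_i^2).
  sum_i theta_i^2 = (0.343)^2 = 0.117649.
  gamma(0) = 2 * (1 + 0.117649) = 2 * 1.117649 = 2.235298, which rounds to 2.2353.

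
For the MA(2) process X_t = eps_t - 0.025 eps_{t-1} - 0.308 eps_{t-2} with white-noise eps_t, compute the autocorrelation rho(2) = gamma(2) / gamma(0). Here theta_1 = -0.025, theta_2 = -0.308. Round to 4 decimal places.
\rho(2) = -0.2812

For an MA(q) process with theta_0 = 1, the autocovariance is
  gamma(k) = sigma^2 * sum_{i=0..q-k} theta_i * theta_{i+k},
and rho(k) = gamma(k) / gamma(0). Sigma^2 cancels.
  numerator   = (1)*(-0.308) = -0.308.
  denominator = (1)^2 + (-0.025)^2 + (-0.308)^2 = 1.095489.
  rho(2) = -0.308 / 1.095489 = -0.2812.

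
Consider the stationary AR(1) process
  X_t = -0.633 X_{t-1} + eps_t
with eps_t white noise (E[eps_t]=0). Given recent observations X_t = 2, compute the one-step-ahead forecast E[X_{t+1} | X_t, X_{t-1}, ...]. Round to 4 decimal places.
E[X_{t+1} \mid \mathcal F_t] = -1.2660

For an AR(p) model X_t = c + sum_i phi_i X_{t-i} + eps_t, the
one-step-ahead conditional mean is
  E[X_{t+1} | X_t, ...] = c + sum_i phi_i X_{t+1-i}.
Substitute known values:
  E[X_{t+1} | ...] = (-0.633) * (2)
                   = -1.2660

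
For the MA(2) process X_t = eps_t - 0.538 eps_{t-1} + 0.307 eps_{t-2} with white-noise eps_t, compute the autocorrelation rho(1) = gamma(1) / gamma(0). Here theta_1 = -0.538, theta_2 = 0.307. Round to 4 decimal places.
\rho(1) = -0.5082

For an MA(q) process with theta_0 = 1, the autocovariance is
  gamma(k) = sigma^2 * sum_{i=0..q-k} theta_i * theta_{i+k},
and rho(k) = gamma(k) / gamma(0). Sigma^2 cancels.
  numerator   = (1)*(-0.538) + (-0.538)*(0.307) = -0.703166.
  denominator = (1)^2 + (-0.538)^2 + (0.307)^2 = 1.383693.
  rho(1) = -0.703166 / 1.383693 = -0.5082.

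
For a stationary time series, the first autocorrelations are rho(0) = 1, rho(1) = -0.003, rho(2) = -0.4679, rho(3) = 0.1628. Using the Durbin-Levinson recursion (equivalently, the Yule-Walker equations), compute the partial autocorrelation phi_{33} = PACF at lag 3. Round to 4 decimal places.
\phi_{33} = 0.2040

The PACF at lag k is phi_{kk}, the last component of the solution
to the Yule-Walker system G_k phi = r_k where
  (G_k)_{ij} = rho(|i - j|), (r_k)_i = rho(i), i,j = 1..k.
Equivalently, Durbin-Levinson gives phi_{kk} iteratively:
  phi_{11} = rho(1)
  phi_{kk} = [rho(k) - sum_{j=1..k-1} phi_{k-1,j} rho(k-j)]
            / [1 - sum_{j=1..k-1} phi_{k-1,j} rho(j)],
  phi_{k,j} = phi_{k-1,j} - phi_{kk} phi_{k-1,k-j},  j = 1..k-1.
Step k = 1:
  phi_11 = rho(1) = -0.003.
Step k = 2:
  phi_22 = [rho(2) - phi_11 rho(1)] / [1 - phi_11 rho(1)] = [-0.4679 - (-0.003)(-0.003)] / [1 - (-0.003)(-0.003)]
         = -0.467909 / 0.999991 = -0.467913.
  Update: phi_21 = phi_11 - phi_22 phi_11 = -0.003 - (-0.467913)(-0.003) = -0.004404.
Step k = 3:
  phi_33 = [rho(3) - phi_21 rho(2) - phi_22 rho(1)] / [1 - phi_21 rho(1) - phi_22 rho(2)]
    numerator   = 0.1628 - (-0.004404)(-0.4679) - (-0.467913)(-0.003) = 0.15933575
    denominator = 1 - (-0.004404)(-0.003) - (-0.467913)(-0.4679) = 0.7810502
  phi_33 = 0.15933575 / 0.7810502 = 0.204.
Therefore phi_{33} = 0.2040.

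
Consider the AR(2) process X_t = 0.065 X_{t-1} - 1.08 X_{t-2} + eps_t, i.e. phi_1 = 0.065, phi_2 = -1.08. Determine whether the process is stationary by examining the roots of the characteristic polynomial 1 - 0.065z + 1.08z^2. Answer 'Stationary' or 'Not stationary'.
\text{Not stationary}

The AR(p) characteristic polynomial is P(z) = 1 - 0.065z + 1.08z^2.
Stationarity requires all roots to lie outside the unit circle, i.e. |z| > 1 for every root.
Set 1 + (-0.065) z + (1.08) z^2 = 0, i.e. a z^2 + b z + c = 0 with a = 1.08, b = -0.065, c = 1.
Discriminant D = b^2 - 4ac = (-0.065)^2 - 4*(1.08)*1 = 0.004225 - (4.32) = -4.315775.
D < 0, so the roots are the complex-conjugate pair z = (-b +/- i sqrt(-D)) / (2a) = 0.0301 +/- 0.9618i.
For a conjugate pair |z|^2 = z * conj(z) = (product of roots) = c/a = 1/(1.08) = 0.925926, so |z| = sqrt(0.925926) = 0.9623 for both roots.
Moduli of all roots: 0.9623, 0.9623.
All moduli strictly greater than 1? No.
Verdict: Not stationary.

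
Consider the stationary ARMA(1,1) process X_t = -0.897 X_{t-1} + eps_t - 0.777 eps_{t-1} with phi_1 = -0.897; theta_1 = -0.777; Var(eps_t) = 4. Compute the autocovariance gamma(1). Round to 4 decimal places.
\gamma(1) = -58.1547

Multiply the model equation by X_{t-k} and take expectations. With theta_0 = psi_0 = 1 and psi_j the MA(infinity) weights, this gives
  gamma(k) - sum_i phi_i gamma(k-i) = c_k,
  c_k = sigma^2 * sum_{j=k..q} theta_j psi_{j-k}   (c_k = 0 for k > q),
using gamma(-m) = gamma(m).
psi-weights needed (psi_j = theta_j + sum_i phi_i psi_{j-i}):
  psi_1 = theta_1 + phi_1 = -0.777 + (-0.897) = -1.674
Right-hand sides:
  c_0 = sigma^2 (1 + theta_1 psi_1) = 4 * (1 + (-0.777)(-1.674)) = 4 * 2.300698 = 9.202792
  c_1 = sigma^2 theta_1 = 4 * (-0.777) = -3.108
  c_2 = 0
Equations for k = 0 and k = 1 (AR order 1):
  gamma(0) = phi_1 gamma(1) + c_0
  gamma(1) = phi_1 gamma(0) + c_1
Substituting the second into the first: gamma(0) (1 - phi_1^2) = c_0 + phi_1 c_1, so
  gamma(0) = (c_0 + phi_1 c_1) / (1 - phi_1^2) = (9.202792 + (-0.897)(-3.108)) / (1 - (-0.897)^2) = 11.990668 / 0.195391 = 61.367555.
  gamma(1) = phi_1 gamma(0) + c_1 = (-0.897)(61.367555) + (-3.108) = -58.154697.
Therefore gamma(1) = -58.1547 (to 4 decimal places).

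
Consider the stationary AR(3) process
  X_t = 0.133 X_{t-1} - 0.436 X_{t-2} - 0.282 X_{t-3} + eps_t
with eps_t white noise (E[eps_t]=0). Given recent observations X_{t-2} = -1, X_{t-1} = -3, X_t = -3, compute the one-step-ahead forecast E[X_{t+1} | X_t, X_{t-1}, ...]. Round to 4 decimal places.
E[X_{t+1} \mid \mathcal F_t] = 1.1910

For an AR(p) model X_t = c + sum_i phi_i X_{t-i} + eps_t, the
one-step-ahead conditional mean is
  E[X_{t+1} | X_t, ...] = c + sum_i phi_i X_{t+1-i}.
Substitute known values:
  E[X_{t+1} | ...] = (0.133) * (-3) + (-0.436) * (-3) + (-0.282) * (-1)
                   = 1.1910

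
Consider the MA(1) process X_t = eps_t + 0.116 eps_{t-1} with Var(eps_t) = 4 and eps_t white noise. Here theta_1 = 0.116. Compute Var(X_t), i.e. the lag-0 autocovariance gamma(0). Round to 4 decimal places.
\gamma(0) = 4.0538

For an MA(q) process X_t = eps_t + sum_i theta_i eps_{t-i} with
Var(eps_t) = sigma^2, the variance is
  gamma(0) = sigma^2 * (1 + sum_i theta_i^2).
  sum_i theta_i^2 = (0.116)^2 = 0.013456.
  gamma(0) = 4 * (1 + 0.013456) = 4 * 1.013456 = 4.053824, which rounds to 4.0538.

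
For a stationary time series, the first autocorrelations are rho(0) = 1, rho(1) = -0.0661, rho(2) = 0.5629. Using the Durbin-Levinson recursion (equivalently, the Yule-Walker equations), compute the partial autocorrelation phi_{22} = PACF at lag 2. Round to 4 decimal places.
\phi_{22} = 0.5610

The PACF at lag k is phi_{kk}, the last component of the solution
to the Yule-Walker system G_k phi = r_k where
  (G_k)_{ij} = rho(|i - j|), (r_k)_i = rho(i), i,j = 1..k.
Equivalently, Durbin-Levinson gives phi_{kk} iteratively:
  phi_{11} = rho(1)
  phi_{kk} = [rho(k) - sum_{j=1..k-1} phi_{k-1,j} rho(k-j)]
            / [1 - sum_{j=1..k-1} phi_{k-1,j} rho(j)],
  phi_{k,j} = phi_{k-1,j} - phi_{kk} phi_{k-1,k-j},  j = 1..k-1.
Step k = 1:
  phi_11 = rho(1) = -0.0661.
Step k = 2:
  phi_22 = [rho(2) - phi_11 rho(1)] / [1 - phi_11 rho(1)] = [0.5629 - (-0.0661)(-0.0661)] / [1 - (-0.0661)(-0.0661)]
         = 0.55853079 / 0.99563079 = 0.561.
Therefore phi_{22} = 0.5610.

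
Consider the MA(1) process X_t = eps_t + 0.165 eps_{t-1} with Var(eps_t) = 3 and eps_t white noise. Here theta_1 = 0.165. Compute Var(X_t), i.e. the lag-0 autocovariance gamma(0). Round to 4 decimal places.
\gamma(0) = 3.0817

For an MA(q) process X_t = eps_t + sum_i theta_i eps_{t-i} with
Var(eps_t) = sigma^2, the variance is
  gamma(0) = sigma^2 * (1 + sum_i theta_i^2).
  sum_i theta_i^2 = (0.165)^2 = 0.027225.
  gamma(0) = 3 * (1 + 0.027225) = 3 * 1.027225 = 3.081675, which rounds to 3.0817.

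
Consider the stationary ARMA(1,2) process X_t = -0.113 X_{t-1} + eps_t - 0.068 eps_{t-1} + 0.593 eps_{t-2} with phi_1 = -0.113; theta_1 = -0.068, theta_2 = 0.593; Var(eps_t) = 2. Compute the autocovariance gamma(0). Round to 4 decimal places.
\gamma(0) = 2.8279

Multiply the model equation by X_{t-k} and take expectations. With theta_0 = psi_0 = 1 and psi_j the MA(infinity) weights, this gives
  gamma(k) - sum_i phi_i gamma(k-i) = c_k,
  c_k = sigma^2 * sum_{j=k..q} theta_j psi_{j-k}   (c_k = 0 for k > q),
using gamma(-m) = gamma(m).
psi-weights needed (psi_j = theta_j + sum_i phi_i psi_{j-i}):
  psi_1 = theta_1 + phi_1 = -0.068 + (-0.113) = -0.181
  psi_2 = theta_2 + phi_1 psi_1 = 0.593 + (-0.113)(-0.181) = 0.613453
Right-hand sides:
  c_0 = sigma^2 (1 + theta_1 psi_1 + theta_2 psi_2) = 2 * (1 + (-0.068)(-0.181) + (0.593)(0.613453)) = 2 * 1.376086 = 2.752171
  c_1 = sigma^2 (theta_1 + theta_2 psi_1) = 2 * (-0.068 + (0.593)(-0.181)) = -0.350666
  c_2 = sigma^2 theta_2 = 2 * (0.593) = 1.186
Equations for k = 0 and k = 1 (AR order 1):
  gamma(0) = phi_1 gamma(1) + c_0
  gamma(1) = phi_1 gamma(0) + c_1
Substituting the second into the first: gamma(0) (1 - phi_1^2) = c_0 + phi_1 c_1, so
  gamma(0) = (c_0 + phi_1 c_1) / (1 - phi_1^2) = (2.752171 + (-0.113)(-0.350666)) / (1 - (-0.113)^2) = 2.791797 / 0.987231 = 2.827906.
Therefore gamma(0) = 2.8279 (to 4 decimal places).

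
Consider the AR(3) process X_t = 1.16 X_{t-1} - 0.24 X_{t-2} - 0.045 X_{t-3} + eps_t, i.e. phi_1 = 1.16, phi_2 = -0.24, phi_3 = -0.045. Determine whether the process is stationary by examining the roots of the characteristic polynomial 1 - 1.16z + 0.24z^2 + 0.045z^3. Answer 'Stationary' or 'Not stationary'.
\text{Stationary}

The AR(p) characteristic polynomial is P(z) = 1 - 1.16z + 0.24z^2 + 0.045z^3.
Stationarity requires all roots to lie outside the unit circle, i.e. |z| > 1 for every root.
Degree 3: look for a simple real root z0 first, then factor out (1 - z/z0) and solve the remaining quadratic.
Testing z0 = 2: P(2) = 1 + (-1.16)(2) + (0.24)(2)^2 + (0.045)(2)^3
  = 1 + (-2.32) + (0.96) + (0.36) = 0.  So z_0 = 2 is a root, |z_0| = 2.
Divide out the factor (1 - 0.5 z) = (1 - z/z0) (since 1/z0 = 0.5):
  P(z) = (1 - 0.5 z)(1 + (-0.66) z + (-0.09) z^2)
  [check: z-coef -0.66 - (0.5) = -1.16; z^2-coef -0.09 - (0.5)(-0.66) = 0.24; z^3-coef -(0.5)(-0.09) = 0.045.]
Remaining roots from the quadratic factor 1 + (-0.66) z + (-0.09) z^2:
  Set 1 + (-0.66) z + (-0.09) z^2 = 0, i.e. a z^2 + b z + c = 0 with a = -0.09, b = -0.66, c = 1.
  Discriminant D = b^2 - 4ac = (-0.66)^2 - 4*(-0.09)*1 = 0.4356 - (-0.36) = 0.7956.
  D >= 0, so the roots are real: z = (-b +/- sqrt(D)) / (2a) = (0.66 +/- 0.891964) / (-0.18).
    z_1 = (0.66 + 0.891964) / (-0.18) = -8.622,   |z_1| = 8.622.
    z_2 = (0.66 - 0.891964) / (-0.18) = 1.2887,   |z_2| = 1.2887.
Moduli of all roots: 2.0000, 8.6220, 1.2887.
All moduli strictly greater than 1? Yes.
Verdict: Stationary.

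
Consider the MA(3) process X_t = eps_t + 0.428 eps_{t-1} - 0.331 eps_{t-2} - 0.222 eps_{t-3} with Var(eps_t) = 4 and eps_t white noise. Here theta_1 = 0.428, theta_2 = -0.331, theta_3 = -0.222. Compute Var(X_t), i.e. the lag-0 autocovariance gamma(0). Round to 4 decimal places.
\gamma(0) = 5.3681

For an MA(q) process X_t = eps_t + sum_i theta_i eps_{t-i} with
Var(eps_t) = sigma^2, the variance is
  gamma(0) = sigma^2 * (1 + sum_i theta_i^2).
  sum_i theta_i^2 = (0.428)^2 + (-0.331)^2 + (-0.222)^2 = 0.183184 + 0.109561 + 0.049284 = 0.342029.
  gamma(0) = 4 * (1 + 0.342029) = 4 * 1.342029 = 5.368116, which rounds to 5.3681.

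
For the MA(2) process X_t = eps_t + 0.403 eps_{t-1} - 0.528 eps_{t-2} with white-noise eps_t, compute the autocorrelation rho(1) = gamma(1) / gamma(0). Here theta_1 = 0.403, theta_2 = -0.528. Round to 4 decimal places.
\rho(1) = 0.1320

For an MA(q) process with theta_0 = 1, the autocovariance is
  gamma(k) = sigma^2 * sum_{i=0..q-k} theta_i * theta_{i+k},
and rho(k) = gamma(k) / gamma(0). Sigma^2 cancels.
  numerator   = (1)*(0.403) + (0.403)*(-0.528) = 0.190216.
  denominator = (1)^2 + (0.403)^2 + (-0.528)^2 = 1.441193.
  rho(1) = 0.190216 / 1.441193 = 0.1320.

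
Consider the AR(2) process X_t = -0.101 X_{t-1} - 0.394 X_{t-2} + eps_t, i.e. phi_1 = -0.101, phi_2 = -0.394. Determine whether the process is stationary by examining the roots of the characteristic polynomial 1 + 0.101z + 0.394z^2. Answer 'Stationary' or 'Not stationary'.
\text{Stationary}

The AR(p) characteristic polynomial is P(z) = 1 + 0.101z + 0.394z^2.
Stationarity requires all roots to lie outside the unit circle, i.e. |z| > 1 for every root.
Set 1 + (0.101) z + (0.394) z^2 = 0, i.e. a z^2 + b z + c = 0 with a = 0.394, b = 0.101, c = 1.
Discriminant D = b^2 - 4ac = (0.101)^2 - 4*(0.394)*1 = 0.010201 - (1.576) = -1.565799.
D < 0, so the roots are the complex-conjugate pair z = (-b +/- i sqrt(-D)) / (2a) = -0.1282 +/- 1.588i.
For a conjugate pair |z|^2 = z * conj(z) = (product of roots) = c/a = 1/(0.394) = 2.538071, so |z| = sqrt(2.538071) = 1.5931 for both roots.
Moduli of all roots: 1.5931, 1.5931.
All moduli strictly greater than 1? Yes.
Verdict: Stationary.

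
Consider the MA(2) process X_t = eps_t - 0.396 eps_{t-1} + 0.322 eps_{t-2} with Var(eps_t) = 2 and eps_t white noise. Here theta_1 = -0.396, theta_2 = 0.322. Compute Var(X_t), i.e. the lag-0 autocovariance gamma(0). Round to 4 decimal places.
\gamma(0) = 2.5210

For an MA(q) process X_t = eps_t + sum_i theta_i eps_{t-i} with
Var(eps_t) = sigma^2, the variance is
  gamma(0) = sigma^2 * (1 + sum_i theta_i^2).
  sum_i theta_i^2 = (-0.396)^2 + (0.322)^2 = 0.156816 + 0.103684 = 0.2605.
  gamma(0) = 2 * (1 + 0.2605) = 2 * 1.2605 = 2.521, which rounds to 2.5210.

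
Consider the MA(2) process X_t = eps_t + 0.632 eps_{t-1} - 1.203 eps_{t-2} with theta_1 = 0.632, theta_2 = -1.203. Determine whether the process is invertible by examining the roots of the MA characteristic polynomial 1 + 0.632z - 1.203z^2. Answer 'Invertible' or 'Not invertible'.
\text{Not invertible}

The MA(q) characteristic polynomial is P(z) = 1 + 0.632z - 1.203z^2.
Invertibility requires all roots to lie outside the unit circle, i.e. |z| > 1 for every root.
Set 1 + (0.632) z + (-1.203) z^2 = 0, i.e. a z^2 + b z + c = 0 with a = -1.203, b = 0.632, c = 1.
Discriminant D = b^2 - 4ac = (0.632)^2 - 4*(-1.203)*1 = 0.399424 - (-4.812) = 5.211424.
D >= 0, so the roots are real: z = (-b +/- sqrt(D)) / (2a) = (-0.632 +/- 2.282854) / (-2.406).
  z_1 = (-0.632 + 2.282854) / (-2.406) = -0.6861,   |z_1| = 0.6861.
  z_2 = (-0.632 - 2.282854) / (-2.406) = 1.2115,   |z_2| = 1.2115.
Moduli of all roots: 0.6861, 1.2115.
All moduli strictly greater than 1? No.
Verdict: Not invertible.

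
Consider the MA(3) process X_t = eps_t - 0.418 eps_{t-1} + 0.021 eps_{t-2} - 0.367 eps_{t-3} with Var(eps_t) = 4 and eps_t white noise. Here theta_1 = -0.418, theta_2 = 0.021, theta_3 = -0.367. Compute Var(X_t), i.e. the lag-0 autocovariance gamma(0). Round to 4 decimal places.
\gamma(0) = 5.2394

For an MA(q) process X_t = eps_t + sum_i theta_i eps_{t-i} with
Var(eps_t) = sigma^2, the variance is
  gamma(0) = sigma^2 * (1 + sum_i theta_i^2).
  sum_i theta_i^2 = (-0.418)^2 + (0.021)^2 + (-0.367)^2 = 0.174724 + 0.000441 + 0.134689 = 0.309854.
  gamma(0) = 4 * (1 + 0.309854) = 4 * 1.309854 = 5.239416, which rounds to 5.2394.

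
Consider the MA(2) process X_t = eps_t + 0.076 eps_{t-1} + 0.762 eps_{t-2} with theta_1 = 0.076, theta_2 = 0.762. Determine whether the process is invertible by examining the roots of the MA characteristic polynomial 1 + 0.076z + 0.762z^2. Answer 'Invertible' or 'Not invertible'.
\text{Invertible}

The MA(q) characteristic polynomial is P(z) = 1 + 0.076z + 0.762z^2.
Invertibility requires all roots to lie outside the unit circle, i.e. |z| > 1 for every root.
Set 1 + (0.076) z + (0.762) z^2 = 0, i.e. a z^2 + b z + c = 0 with a = 0.762, b = 0.076, c = 1.
Discriminant D = b^2 - 4ac = (0.076)^2 - 4*(0.762)*1 = 0.005776 - (3.048) = -3.042224.
D < 0, so the roots are the complex-conjugate pair z = (-b +/- i sqrt(-D)) / (2a) = -0.0499 +/- 1.1445i.
For a conjugate pair |z|^2 = z * conj(z) = (product of roots) = c/a = 1/(0.762) = 1.312336, so |z| = sqrt(1.312336) = 1.1456 for both roots.
Moduli of all roots: 1.1456, 1.1456.
All moduli strictly greater than 1? Yes.
Verdict: Invertible.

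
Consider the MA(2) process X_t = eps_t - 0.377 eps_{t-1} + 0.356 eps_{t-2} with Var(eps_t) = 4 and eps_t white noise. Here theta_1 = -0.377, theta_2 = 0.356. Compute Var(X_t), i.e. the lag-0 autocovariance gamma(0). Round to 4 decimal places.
\gamma(0) = 5.0755

For an MA(q) process X_t = eps_t + sum_i theta_i eps_{t-i} with
Var(eps_t) = sigma^2, the variance is
  gamma(0) = sigma^2 * (1 + sum_i theta_i^2).
  sum_i theta_i^2 = (-0.377)^2 + (0.356)^2 = 0.142129 + 0.126736 = 0.268865.
  gamma(0) = 4 * (1 + 0.268865) = 4 * 1.268865 = 5.07546, which rounds to 5.0755.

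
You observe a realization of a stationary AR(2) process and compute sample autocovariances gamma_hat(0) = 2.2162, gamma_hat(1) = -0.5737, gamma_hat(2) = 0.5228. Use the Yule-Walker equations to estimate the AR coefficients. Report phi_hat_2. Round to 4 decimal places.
\hat\phi_{2} = 0.1810

The Yule-Walker equations for an AR(p) process read, in matrix form,
  Gamma_p phi = r_p,   with   (Gamma_p)_{ij} = gamma(|i - j|),
                       (r_p)_i = gamma(i),   i,j = 1..p.
Substitute the sample gammas (Toeplitz matrix and right-hand side of size 2):
  Gamma_p = [[2.2162, -0.5737], [-0.5737, 2.2162]]
  r_p     = [-0.5737, 0.5228]
Written out:
  2.2162 phi_1 - 0.5737 phi_2 = -0.5737
  -0.5737 phi_1 + 2.2162 phi_2 = 0.5228
Solve by Cramer's rule:
  det = gamma(0)^2 - gamma(1)^2 = (2.2162)^2 - (-0.5737)^2 = 4.91154244 - 0.32913169 = 4.58241075
  phi_hat_1 = [gamma(1) gamma(0) - gamma(1) gamma(2)] / det = [(-0.5737)(2.2162) - (-0.5737)(0.5228)] / 4.58241075 = -0.97150358 / 4.58241075 = -0.212
  phi_hat_2 = [gamma(0) gamma(2) - gamma(1)^2] / det = [(2.2162)(0.5228) - (-0.5737)^2] / 4.58241075 = 0.82949767 / 4.58241075 = 0.181
So phi_hat = [-0.2120, 0.1810].
Therefore phi_hat_2 = 0.1810.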